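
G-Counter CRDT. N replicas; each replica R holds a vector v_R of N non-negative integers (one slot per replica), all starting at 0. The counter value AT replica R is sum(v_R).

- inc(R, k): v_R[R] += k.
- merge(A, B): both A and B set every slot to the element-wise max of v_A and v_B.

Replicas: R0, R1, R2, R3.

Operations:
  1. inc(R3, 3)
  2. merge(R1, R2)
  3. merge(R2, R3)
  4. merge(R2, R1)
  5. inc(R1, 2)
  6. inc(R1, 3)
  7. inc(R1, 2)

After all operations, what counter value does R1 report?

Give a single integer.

Op 1: inc R3 by 3 -> R3=(0,0,0,3) value=3
Op 2: merge R1<->R2 -> R1=(0,0,0,0) R2=(0,0,0,0)
Op 3: merge R2<->R3 -> R2=(0,0,0,3) R3=(0,0,0,3)
Op 4: merge R2<->R1 -> R2=(0,0,0,3) R1=(0,0,0,3)
Op 5: inc R1 by 2 -> R1=(0,2,0,3) value=5
Op 6: inc R1 by 3 -> R1=(0,5,0,3) value=8
Op 7: inc R1 by 2 -> R1=(0,7,0,3) value=10

Answer: 10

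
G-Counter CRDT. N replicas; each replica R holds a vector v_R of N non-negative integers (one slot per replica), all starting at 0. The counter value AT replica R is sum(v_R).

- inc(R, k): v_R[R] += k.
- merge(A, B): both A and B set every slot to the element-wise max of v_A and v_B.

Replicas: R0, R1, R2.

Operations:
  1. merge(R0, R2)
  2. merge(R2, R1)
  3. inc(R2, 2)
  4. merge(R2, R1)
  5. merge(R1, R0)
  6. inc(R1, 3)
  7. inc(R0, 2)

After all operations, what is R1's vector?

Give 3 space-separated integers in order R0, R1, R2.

Op 1: merge R0<->R2 -> R0=(0,0,0) R2=(0,0,0)
Op 2: merge R2<->R1 -> R2=(0,0,0) R1=(0,0,0)
Op 3: inc R2 by 2 -> R2=(0,0,2) value=2
Op 4: merge R2<->R1 -> R2=(0,0,2) R1=(0,0,2)
Op 5: merge R1<->R0 -> R1=(0,0,2) R0=(0,0,2)
Op 6: inc R1 by 3 -> R1=(0,3,2) value=5
Op 7: inc R0 by 2 -> R0=(2,0,2) value=4

Answer: 0 3 2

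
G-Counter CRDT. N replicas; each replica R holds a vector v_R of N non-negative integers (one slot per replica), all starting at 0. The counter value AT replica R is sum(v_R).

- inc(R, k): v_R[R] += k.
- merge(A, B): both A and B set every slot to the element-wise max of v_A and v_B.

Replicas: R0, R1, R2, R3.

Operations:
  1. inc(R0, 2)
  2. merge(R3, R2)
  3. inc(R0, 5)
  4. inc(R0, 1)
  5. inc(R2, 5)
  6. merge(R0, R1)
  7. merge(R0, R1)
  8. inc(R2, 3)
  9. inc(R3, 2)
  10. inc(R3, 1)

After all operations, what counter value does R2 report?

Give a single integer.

Answer: 8

Derivation:
Op 1: inc R0 by 2 -> R0=(2,0,0,0) value=2
Op 2: merge R3<->R2 -> R3=(0,0,0,0) R2=(0,0,0,0)
Op 3: inc R0 by 5 -> R0=(7,0,0,0) value=7
Op 4: inc R0 by 1 -> R0=(8,0,0,0) value=8
Op 5: inc R2 by 5 -> R2=(0,0,5,0) value=5
Op 6: merge R0<->R1 -> R0=(8,0,0,0) R1=(8,0,0,0)
Op 7: merge R0<->R1 -> R0=(8,0,0,0) R1=(8,0,0,0)
Op 8: inc R2 by 3 -> R2=(0,0,8,0) value=8
Op 9: inc R3 by 2 -> R3=(0,0,0,2) value=2
Op 10: inc R3 by 1 -> R3=(0,0,0,3) value=3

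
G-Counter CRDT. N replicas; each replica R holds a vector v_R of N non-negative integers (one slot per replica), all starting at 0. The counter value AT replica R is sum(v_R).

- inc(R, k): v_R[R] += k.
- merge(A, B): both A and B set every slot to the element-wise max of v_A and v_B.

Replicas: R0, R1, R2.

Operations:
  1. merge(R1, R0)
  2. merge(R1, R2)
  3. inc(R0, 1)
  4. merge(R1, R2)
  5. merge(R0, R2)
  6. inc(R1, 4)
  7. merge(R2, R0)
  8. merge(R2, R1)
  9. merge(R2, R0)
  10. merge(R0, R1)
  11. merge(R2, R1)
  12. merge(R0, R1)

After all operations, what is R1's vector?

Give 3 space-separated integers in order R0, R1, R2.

Op 1: merge R1<->R0 -> R1=(0,0,0) R0=(0,0,0)
Op 2: merge R1<->R2 -> R1=(0,0,0) R2=(0,0,0)
Op 3: inc R0 by 1 -> R0=(1,0,0) value=1
Op 4: merge R1<->R2 -> R1=(0,0,0) R2=(0,0,0)
Op 5: merge R0<->R2 -> R0=(1,0,0) R2=(1,0,0)
Op 6: inc R1 by 4 -> R1=(0,4,0) value=4
Op 7: merge R2<->R0 -> R2=(1,0,0) R0=(1,0,0)
Op 8: merge R2<->R1 -> R2=(1,4,0) R1=(1,4,0)
Op 9: merge R2<->R0 -> R2=(1,4,0) R0=(1,4,0)
Op 10: merge R0<->R1 -> R0=(1,4,0) R1=(1,4,0)
Op 11: merge R2<->R1 -> R2=(1,4,0) R1=(1,4,0)
Op 12: merge R0<->R1 -> R0=(1,4,0) R1=(1,4,0)

Answer: 1 4 0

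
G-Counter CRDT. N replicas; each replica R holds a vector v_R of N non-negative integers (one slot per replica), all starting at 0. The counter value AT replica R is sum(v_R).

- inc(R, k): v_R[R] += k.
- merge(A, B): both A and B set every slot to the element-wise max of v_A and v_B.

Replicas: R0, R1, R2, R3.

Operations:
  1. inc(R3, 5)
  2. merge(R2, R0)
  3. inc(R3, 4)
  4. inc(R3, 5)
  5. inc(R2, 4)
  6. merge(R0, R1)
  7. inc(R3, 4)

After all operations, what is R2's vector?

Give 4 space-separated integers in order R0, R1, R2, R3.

Answer: 0 0 4 0

Derivation:
Op 1: inc R3 by 5 -> R3=(0,0,0,5) value=5
Op 2: merge R2<->R0 -> R2=(0,0,0,0) R0=(0,0,0,0)
Op 3: inc R3 by 4 -> R3=(0,0,0,9) value=9
Op 4: inc R3 by 5 -> R3=(0,0,0,14) value=14
Op 5: inc R2 by 4 -> R2=(0,0,4,0) value=4
Op 6: merge R0<->R1 -> R0=(0,0,0,0) R1=(0,0,0,0)
Op 7: inc R3 by 4 -> R3=(0,0,0,18) value=18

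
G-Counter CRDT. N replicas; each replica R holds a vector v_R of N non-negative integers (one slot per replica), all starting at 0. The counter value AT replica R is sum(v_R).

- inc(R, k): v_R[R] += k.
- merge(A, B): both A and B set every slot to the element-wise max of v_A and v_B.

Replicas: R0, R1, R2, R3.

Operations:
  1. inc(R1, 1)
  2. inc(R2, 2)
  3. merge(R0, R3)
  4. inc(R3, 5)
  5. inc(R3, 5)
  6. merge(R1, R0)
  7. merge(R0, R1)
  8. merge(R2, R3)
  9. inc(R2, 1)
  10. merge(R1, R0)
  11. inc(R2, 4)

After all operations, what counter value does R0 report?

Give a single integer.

Op 1: inc R1 by 1 -> R1=(0,1,0,0) value=1
Op 2: inc R2 by 2 -> R2=(0,0,2,0) value=2
Op 3: merge R0<->R3 -> R0=(0,0,0,0) R3=(0,0,0,0)
Op 4: inc R3 by 5 -> R3=(0,0,0,5) value=5
Op 5: inc R3 by 5 -> R3=(0,0,0,10) value=10
Op 6: merge R1<->R0 -> R1=(0,1,0,0) R0=(0,1,0,0)
Op 7: merge R0<->R1 -> R0=(0,1,0,0) R1=(0,1,0,0)
Op 8: merge R2<->R3 -> R2=(0,0,2,10) R3=(0,0,2,10)
Op 9: inc R2 by 1 -> R2=(0,0,3,10) value=13
Op 10: merge R1<->R0 -> R1=(0,1,0,0) R0=(0,1,0,0)
Op 11: inc R2 by 4 -> R2=(0,0,7,10) value=17

Answer: 1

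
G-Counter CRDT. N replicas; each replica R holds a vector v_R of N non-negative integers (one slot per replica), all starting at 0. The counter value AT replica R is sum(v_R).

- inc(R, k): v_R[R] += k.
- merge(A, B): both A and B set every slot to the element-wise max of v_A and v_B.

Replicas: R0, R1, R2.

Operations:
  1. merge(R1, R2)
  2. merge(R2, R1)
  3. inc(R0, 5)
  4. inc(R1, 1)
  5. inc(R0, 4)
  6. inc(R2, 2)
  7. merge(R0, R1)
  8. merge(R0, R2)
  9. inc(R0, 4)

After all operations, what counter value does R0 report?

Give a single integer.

Answer: 16

Derivation:
Op 1: merge R1<->R2 -> R1=(0,0,0) R2=(0,0,0)
Op 2: merge R2<->R1 -> R2=(0,0,0) R1=(0,0,0)
Op 3: inc R0 by 5 -> R0=(5,0,0) value=5
Op 4: inc R1 by 1 -> R1=(0,1,0) value=1
Op 5: inc R0 by 4 -> R0=(9,0,0) value=9
Op 6: inc R2 by 2 -> R2=(0,0,2) value=2
Op 7: merge R0<->R1 -> R0=(9,1,0) R1=(9,1,0)
Op 8: merge R0<->R2 -> R0=(9,1,2) R2=(9,1,2)
Op 9: inc R0 by 4 -> R0=(13,1,2) value=16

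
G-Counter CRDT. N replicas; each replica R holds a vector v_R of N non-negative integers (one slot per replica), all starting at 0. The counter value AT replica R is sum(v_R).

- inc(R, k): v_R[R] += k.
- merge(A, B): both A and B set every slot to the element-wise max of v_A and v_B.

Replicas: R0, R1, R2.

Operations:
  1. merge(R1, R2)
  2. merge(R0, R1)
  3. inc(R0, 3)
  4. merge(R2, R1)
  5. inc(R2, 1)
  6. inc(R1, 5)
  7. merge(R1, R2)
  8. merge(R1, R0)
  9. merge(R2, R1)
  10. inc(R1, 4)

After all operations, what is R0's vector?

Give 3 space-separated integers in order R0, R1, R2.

Answer: 3 5 1

Derivation:
Op 1: merge R1<->R2 -> R1=(0,0,0) R2=(0,0,0)
Op 2: merge R0<->R1 -> R0=(0,0,0) R1=(0,0,0)
Op 3: inc R0 by 3 -> R0=(3,0,0) value=3
Op 4: merge R2<->R1 -> R2=(0,0,0) R1=(0,0,0)
Op 5: inc R2 by 1 -> R2=(0,0,1) value=1
Op 6: inc R1 by 5 -> R1=(0,5,0) value=5
Op 7: merge R1<->R2 -> R1=(0,5,1) R2=(0,5,1)
Op 8: merge R1<->R0 -> R1=(3,5,1) R0=(3,5,1)
Op 9: merge R2<->R1 -> R2=(3,5,1) R1=(3,5,1)
Op 10: inc R1 by 4 -> R1=(3,9,1) value=13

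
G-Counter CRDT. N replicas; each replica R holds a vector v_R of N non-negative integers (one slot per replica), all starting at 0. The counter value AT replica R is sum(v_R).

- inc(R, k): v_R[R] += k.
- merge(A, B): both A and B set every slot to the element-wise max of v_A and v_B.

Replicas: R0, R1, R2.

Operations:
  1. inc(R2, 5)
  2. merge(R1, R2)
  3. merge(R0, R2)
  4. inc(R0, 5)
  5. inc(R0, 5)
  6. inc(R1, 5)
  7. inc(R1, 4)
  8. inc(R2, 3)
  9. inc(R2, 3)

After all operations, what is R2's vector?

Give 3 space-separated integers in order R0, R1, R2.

Op 1: inc R2 by 5 -> R2=(0,0,5) value=5
Op 2: merge R1<->R2 -> R1=(0,0,5) R2=(0,0,5)
Op 3: merge R0<->R2 -> R0=(0,0,5) R2=(0,0,5)
Op 4: inc R0 by 5 -> R0=(5,0,5) value=10
Op 5: inc R0 by 5 -> R0=(10,0,5) value=15
Op 6: inc R1 by 5 -> R1=(0,5,5) value=10
Op 7: inc R1 by 4 -> R1=(0,9,5) value=14
Op 8: inc R2 by 3 -> R2=(0,0,8) value=8
Op 9: inc R2 by 3 -> R2=(0,0,11) value=11

Answer: 0 0 11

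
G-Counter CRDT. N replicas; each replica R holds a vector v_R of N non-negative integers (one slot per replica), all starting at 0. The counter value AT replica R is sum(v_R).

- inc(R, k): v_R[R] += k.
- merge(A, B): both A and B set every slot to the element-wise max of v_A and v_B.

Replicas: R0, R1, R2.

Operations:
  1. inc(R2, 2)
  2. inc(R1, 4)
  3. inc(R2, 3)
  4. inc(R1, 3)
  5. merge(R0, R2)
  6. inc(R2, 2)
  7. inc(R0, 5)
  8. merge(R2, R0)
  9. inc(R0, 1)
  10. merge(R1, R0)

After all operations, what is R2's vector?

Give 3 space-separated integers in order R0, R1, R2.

Op 1: inc R2 by 2 -> R2=(0,0,2) value=2
Op 2: inc R1 by 4 -> R1=(0,4,0) value=4
Op 3: inc R2 by 3 -> R2=(0,0,5) value=5
Op 4: inc R1 by 3 -> R1=(0,7,0) value=7
Op 5: merge R0<->R2 -> R0=(0,0,5) R2=(0,0,5)
Op 6: inc R2 by 2 -> R2=(0,0,7) value=7
Op 7: inc R0 by 5 -> R0=(5,0,5) value=10
Op 8: merge R2<->R0 -> R2=(5,0,7) R0=(5,0,7)
Op 9: inc R0 by 1 -> R0=(6,0,7) value=13
Op 10: merge R1<->R0 -> R1=(6,7,7) R0=(6,7,7)

Answer: 5 0 7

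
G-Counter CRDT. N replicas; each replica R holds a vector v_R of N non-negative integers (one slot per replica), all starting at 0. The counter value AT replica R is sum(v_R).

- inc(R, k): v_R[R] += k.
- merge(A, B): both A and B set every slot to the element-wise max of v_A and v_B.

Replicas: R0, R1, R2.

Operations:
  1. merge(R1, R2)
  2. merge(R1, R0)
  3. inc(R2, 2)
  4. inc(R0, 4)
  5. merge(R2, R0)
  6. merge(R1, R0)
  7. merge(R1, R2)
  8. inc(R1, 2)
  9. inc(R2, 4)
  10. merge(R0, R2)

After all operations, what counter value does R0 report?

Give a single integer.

Answer: 10

Derivation:
Op 1: merge R1<->R2 -> R1=(0,0,0) R2=(0,0,0)
Op 2: merge R1<->R0 -> R1=(0,0,0) R0=(0,0,0)
Op 3: inc R2 by 2 -> R2=(0,0,2) value=2
Op 4: inc R0 by 4 -> R0=(4,0,0) value=4
Op 5: merge R2<->R0 -> R2=(4,0,2) R0=(4,0,2)
Op 6: merge R1<->R0 -> R1=(4,0,2) R0=(4,0,2)
Op 7: merge R1<->R2 -> R1=(4,0,2) R2=(4,0,2)
Op 8: inc R1 by 2 -> R1=(4,2,2) value=8
Op 9: inc R2 by 4 -> R2=(4,0,6) value=10
Op 10: merge R0<->R2 -> R0=(4,0,6) R2=(4,0,6)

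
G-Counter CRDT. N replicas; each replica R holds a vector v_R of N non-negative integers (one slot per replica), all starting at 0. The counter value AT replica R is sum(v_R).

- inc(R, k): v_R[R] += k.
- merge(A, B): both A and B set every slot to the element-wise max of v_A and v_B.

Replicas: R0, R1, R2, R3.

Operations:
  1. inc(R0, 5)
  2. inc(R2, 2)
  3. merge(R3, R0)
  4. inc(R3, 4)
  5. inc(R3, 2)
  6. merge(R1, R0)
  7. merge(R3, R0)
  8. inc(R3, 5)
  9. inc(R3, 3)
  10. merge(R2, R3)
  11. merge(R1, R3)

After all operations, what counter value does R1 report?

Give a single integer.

Op 1: inc R0 by 5 -> R0=(5,0,0,0) value=5
Op 2: inc R2 by 2 -> R2=(0,0,2,0) value=2
Op 3: merge R3<->R0 -> R3=(5,0,0,0) R0=(5,0,0,0)
Op 4: inc R3 by 4 -> R3=(5,0,0,4) value=9
Op 5: inc R3 by 2 -> R3=(5,0,0,6) value=11
Op 6: merge R1<->R0 -> R1=(5,0,0,0) R0=(5,0,0,0)
Op 7: merge R3<->R0 -> R3=(5,0,0,6) R0=(5,0,0,6)
Op 8: inc R3 by 5 -> R3=(5,0,0,11) value=16
Op 9: inc R3 by 3 -> R3=(5,0,0,14) value=19
Op 10: merge R2<->R3 -> R2=(5,0,2,14) R3=(5,0,2,14)
Op 11: merge R1<->R3 -> R1=(5,0,2,14) R3=(5,0,2,14)

Answer: 21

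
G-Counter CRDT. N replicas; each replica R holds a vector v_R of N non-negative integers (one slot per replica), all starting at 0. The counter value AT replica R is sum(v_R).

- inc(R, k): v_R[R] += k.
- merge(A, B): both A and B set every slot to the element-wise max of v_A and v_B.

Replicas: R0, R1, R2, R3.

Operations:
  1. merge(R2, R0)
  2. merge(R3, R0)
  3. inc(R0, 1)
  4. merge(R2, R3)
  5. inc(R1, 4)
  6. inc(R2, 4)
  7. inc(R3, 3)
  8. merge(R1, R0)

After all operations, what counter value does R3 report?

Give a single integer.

Answer: 3

Derivation:
Op 1: merge R2<->R0 -> R2=(0,0,0,0) R0=(0,0,0,0)
Op 2: merge R3<->R0 -> R3=(0,0,0,0) R0=(0,0,0,0)
Op 3: inc R0 by 1 -> R0=(1,0,0,0) value=1
Op 4: merge R2<->R3 -> R2=(0,0,0,0) R3=(0,0,0,0)
Op 5: inc R1 by 4 -> R1=(0,4,0,0) value=4
Op 6: inc R2 by 4 -> R2=(0,0,4,0) value=4
Op 7: inc R3 by 3 -> R3=(0,0,0,3) value=3
Op 8: merge R1<->R0 -> R1=(1,4,0,0) R0=(1,4,0,0)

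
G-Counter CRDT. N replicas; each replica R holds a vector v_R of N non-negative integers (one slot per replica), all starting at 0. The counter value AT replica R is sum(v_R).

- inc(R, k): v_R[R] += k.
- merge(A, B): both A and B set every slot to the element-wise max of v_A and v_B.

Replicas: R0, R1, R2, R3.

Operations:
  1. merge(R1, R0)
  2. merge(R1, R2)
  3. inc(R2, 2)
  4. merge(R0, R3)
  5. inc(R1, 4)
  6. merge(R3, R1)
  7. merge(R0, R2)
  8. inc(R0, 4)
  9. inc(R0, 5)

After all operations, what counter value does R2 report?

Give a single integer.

Answer: 2

Derivation:
Op 1: merge R1<->R0 -> R1=(0,0,0,0) R0=(0,0,0,0)
Op 2: merge R1<->R2 -> R1=(0,0,0,0) R2=(0,0,0,0)
Op 3: inc R2 by 2 -> R2=(0,0,2,0) value=2
Op 4: merge R0<->R3 -> R0=(0,0,0,0) R3=(0,0,0,0)
Op 5: inc R1 by 4 -> R1=(0,4,0,0) value=4
Op 6: merge R3<->R1 -> R3=(0,4,0,0) R1=(0,4,0,0)
Op 7: merge R0<->R2 -> R0=(0,0,2,0) R2=(0,0,2,0)
Op 8: inc R0 by 4 -> R0=(4,0,2,0) value=6
Op 9: inc R0 by 5 -> R0=(9,0,2,0) value=11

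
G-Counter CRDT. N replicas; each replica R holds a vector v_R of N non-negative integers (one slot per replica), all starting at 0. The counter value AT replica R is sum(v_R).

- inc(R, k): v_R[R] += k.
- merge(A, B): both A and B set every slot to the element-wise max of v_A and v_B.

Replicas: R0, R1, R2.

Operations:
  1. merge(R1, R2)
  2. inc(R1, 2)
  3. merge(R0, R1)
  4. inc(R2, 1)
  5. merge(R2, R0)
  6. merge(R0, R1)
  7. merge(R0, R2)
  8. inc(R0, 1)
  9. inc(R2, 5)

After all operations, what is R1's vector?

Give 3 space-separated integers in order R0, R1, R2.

Op 1: merge R1<->R2 -> R1=(0,0,0) R2=(0,0,0)
Op 2: inc R1 by 2 -> R1=(0,2,0) value=2
Op 3: merge R0<->R1 -> R0=(0,2,0) R1=(0,2,0)
Op 4: inc R2 by 1 -> R2=(0,0,1) value=1
Op 5: merge R2<->R0 -> R2=(0,2,1) R0=(0,2,1)
Op 6: merge R0<->R1 -> R0=(0,2,1) R1=(0,2,1)
Op 7: merge R0<->R2 -> R0=(0,2,1) R2=(0,2,1)
Op 8: inc R0 by 1 -> R0=(1,2,1) value=4
Op 9: inc R2 by 5 -> R2=(0,2,6) value=8

Answer: 0 2 1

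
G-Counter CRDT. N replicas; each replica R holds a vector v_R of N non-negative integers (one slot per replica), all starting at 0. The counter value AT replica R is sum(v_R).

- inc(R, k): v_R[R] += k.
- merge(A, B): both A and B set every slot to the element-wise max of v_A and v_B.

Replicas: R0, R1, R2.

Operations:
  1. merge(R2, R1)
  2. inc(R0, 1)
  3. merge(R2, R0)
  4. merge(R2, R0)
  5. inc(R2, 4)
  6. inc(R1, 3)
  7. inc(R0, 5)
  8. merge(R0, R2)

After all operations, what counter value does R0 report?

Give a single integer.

Op 1: merge R2<->R1 -> R2=(0,0,0) R1=(0,0,0)
Op 2: inc R0 by 1 -> R0=(1,0,0) value=1
Op 3: merge R2<->R0 -> R2=(1,0,0) R0=(1,0,0)
Op 4: merge R2<->R0 -> R2=(1,0,0) R0=(1,0,0)
Op 5: inc R2 by 4 -> R2=(1,0,4) value=5
Op 6: inc R1 by 3 -> R1=(0,3,0) value=3
Op 7: inc R0 by 5 -> R0=(6,0,0) value=6
Op 8: merge R0<->R2 -> R0=(6,0,4) R2=(6,0,4)

Answer: 10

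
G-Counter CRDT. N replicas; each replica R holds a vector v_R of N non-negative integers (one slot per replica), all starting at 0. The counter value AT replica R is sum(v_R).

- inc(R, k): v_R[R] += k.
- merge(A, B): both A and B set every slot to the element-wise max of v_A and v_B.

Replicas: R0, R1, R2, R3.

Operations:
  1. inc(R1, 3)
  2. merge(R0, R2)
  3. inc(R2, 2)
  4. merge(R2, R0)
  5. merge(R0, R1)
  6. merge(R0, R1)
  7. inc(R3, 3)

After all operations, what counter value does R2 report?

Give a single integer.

Op 1: inc R1 by 3 -> R1=(0,3,0,0) value=3
Op 2: merge R0<->R2 -> R0=(0,0,0,0) R2=(0,0,0,0)
Op 3: inc R2 by 2 -> R2=(0,0,2,0) value=2
Op 4: merge R2<->R0 -> R2=(0,0,2,0) R0=(0,0,2,0)
Op 5: merge R0<->R1 -> R0=(0,3,2,0) R1=(0,3,2,0)
Op 6: merge R0<->R1 -> R0=(0,3,2,0) R1=(0,3,2,0)
Op 7: inc R3 by 3 -> R3=(0,0,0,3) value=3

Answer: 2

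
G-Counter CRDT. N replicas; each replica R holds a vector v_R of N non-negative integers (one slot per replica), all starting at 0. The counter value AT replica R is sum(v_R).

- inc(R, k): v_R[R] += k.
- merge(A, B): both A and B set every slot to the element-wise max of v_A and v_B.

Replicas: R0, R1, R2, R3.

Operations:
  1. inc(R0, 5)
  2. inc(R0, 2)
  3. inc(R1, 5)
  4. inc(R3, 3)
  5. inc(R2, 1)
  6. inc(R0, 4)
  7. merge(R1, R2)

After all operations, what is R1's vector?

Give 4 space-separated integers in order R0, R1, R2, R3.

Answer: 0 5 1 0

Derivation:
Op 1: inc R0 by 5 -> R0=(5,0,0,0) value=5
Op 2: inc R0 by 2 -> R0=(7,0,0,0) value=7
Op 3: inc R1 by 5 -> R1=(0,5,0,0) value=5
Op 4: inc R3 by 3 -> R3=(0,0,0,3) value=3
Op 5: inc R2 by 1 -> R2=(0,0,1,0) value=1
Op 6: inc R0 by 4 -> R0=(11,0,0,0) value=11
Op 7: merge R1<->R2 -> R1=(0,5,1,0) R2=(0,5,1,0)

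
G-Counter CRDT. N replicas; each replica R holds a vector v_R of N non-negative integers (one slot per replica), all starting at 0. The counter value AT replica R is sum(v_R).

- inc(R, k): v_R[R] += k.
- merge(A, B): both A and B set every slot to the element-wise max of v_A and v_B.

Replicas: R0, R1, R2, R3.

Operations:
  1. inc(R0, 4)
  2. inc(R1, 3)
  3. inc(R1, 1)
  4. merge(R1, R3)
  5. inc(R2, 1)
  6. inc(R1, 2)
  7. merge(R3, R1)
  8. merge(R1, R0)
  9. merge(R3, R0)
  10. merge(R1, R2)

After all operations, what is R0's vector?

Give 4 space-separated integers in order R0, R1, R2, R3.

Op 1: inc R0 by 4 -> R0=(4,0,0,0) value=4
Op 2: inc R1 by 3 -> R1=(0,3,0,0) value=3
Op 3: inc R1 by 1 -> R1=(0,4,0,0) value=4
Op 4: merge R1<->R3 -> R1=(0,4,0,0) R3=(0,4,0,0)
Op 5: inc R2 by 1 -> R2=(0,0,1,0) value=1
Op 6: inc R1 by 2 -> R1=(0,6,0,0) value=6
Op 7: merge R3<->R1 -> R3=(0,6,0,0) R1=(0,6,0,0)
Op 8: merge R1<->R0 -> R1=(4,6,0,0) R0=(4,6,0,0)
Op 9: merge R3<->R0 -> R3=(4,6,0,0) R0=(4,6,0,0)
Op 10: merge R1<->R2 -> R1=(4,6,1,0) R2=(4,6,1,0)

Answer: 4 6 0 0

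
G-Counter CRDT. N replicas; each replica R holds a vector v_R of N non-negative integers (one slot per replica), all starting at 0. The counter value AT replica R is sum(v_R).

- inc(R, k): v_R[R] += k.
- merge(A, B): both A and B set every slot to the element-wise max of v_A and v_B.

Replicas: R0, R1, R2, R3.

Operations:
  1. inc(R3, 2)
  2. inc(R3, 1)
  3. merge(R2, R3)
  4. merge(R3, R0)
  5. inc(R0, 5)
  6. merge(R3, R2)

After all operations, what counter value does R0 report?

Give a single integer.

Answer: 8

Derivation:
Op 1: inc R3 by 2 -> R3=(0,0,0,2) value=2
Op 2: inc R3 by 1 -> R3=(0,0,0,3) value=3
Op 3: merge R2<->R3 -> R2=(0,0,0,3) R3=(0,0,0,3)
Op 4: merge R3<->R0 -> R3=(0,0,0,3) R0=(0,0,0,3)
Op 5: inc R0 by 5 -> R0=(5,0,0,3) value=8
Op 6: merge R3<->R2 -> R3=(0,0,0,3) R2=(0,0,0,3)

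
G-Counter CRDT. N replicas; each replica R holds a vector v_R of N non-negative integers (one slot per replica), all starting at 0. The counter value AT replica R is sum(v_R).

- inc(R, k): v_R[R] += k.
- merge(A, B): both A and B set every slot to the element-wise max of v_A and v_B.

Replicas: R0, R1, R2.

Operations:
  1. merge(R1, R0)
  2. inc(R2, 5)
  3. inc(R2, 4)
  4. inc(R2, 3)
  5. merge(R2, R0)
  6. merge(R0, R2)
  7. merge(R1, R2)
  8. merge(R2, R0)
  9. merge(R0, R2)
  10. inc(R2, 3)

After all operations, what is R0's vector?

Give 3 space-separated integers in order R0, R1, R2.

Op 1: merge R1<->R0 -> R1=(0,0,0) R0=(0,0,0)
Op 2: inc R2 by 5 -> R2=(0,0,5) value=5
Op 3: inc R2 by 4 -> R2=(0,0,9) value=9
Op 4: inc R2 by 3 -> R2=(0,0,12) value=12
Op 5: merge R2<->R0 -> R2=(0,0,12) R0=(0,0,12)
Op 6: merge R0<->R2 -> R0=(0,0,12) R2=(0,0,12)
Op 7: merge R1<->R2 -> R1=(0,0,12) R2=(0,0,12)
Op 8: merge R2<->R0 -> R2=(0,0,12) R0=(0,0,12)
Op 9: merge R0<->R2 -> R0=(0,0,12) R2=(0,0,12)
Op 10: inc R2 by 3 -> R2=(0,0,15) value=15

Answer: 0 0 12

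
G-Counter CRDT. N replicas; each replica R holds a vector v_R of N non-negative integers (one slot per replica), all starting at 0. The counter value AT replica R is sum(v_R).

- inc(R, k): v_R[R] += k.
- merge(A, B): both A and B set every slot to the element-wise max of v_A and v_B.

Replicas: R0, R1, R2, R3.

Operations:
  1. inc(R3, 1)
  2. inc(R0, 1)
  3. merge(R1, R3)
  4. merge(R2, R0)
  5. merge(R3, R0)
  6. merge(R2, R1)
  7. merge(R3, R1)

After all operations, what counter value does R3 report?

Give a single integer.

Answer: 2

Derivation:
Op 1: inc R3 by 1 -> R3=(0,0,0,1) value=1
Op 2: inc R0 by 1 -> R0=(1,0,0,0) value=1
Op 3: merge R1<->R3 -> R1=(0,0,0,1) R3=(0,0,0,1)
Op 4: merge R2<->R0 -> R2=(1,0,0,0) R0=(1,0,0,0)
Op 5: merge R3<->R0 -> R3=(1,0,0,1) R0=(1,0,0,1)
Op 6: merge R2<->R1 -> R2=(1,0,0,1) R1=(1,0,0,1)
Op 7: merge R3<->R1 -> R3=(1,0,0,1) R1=(1,0,0,1)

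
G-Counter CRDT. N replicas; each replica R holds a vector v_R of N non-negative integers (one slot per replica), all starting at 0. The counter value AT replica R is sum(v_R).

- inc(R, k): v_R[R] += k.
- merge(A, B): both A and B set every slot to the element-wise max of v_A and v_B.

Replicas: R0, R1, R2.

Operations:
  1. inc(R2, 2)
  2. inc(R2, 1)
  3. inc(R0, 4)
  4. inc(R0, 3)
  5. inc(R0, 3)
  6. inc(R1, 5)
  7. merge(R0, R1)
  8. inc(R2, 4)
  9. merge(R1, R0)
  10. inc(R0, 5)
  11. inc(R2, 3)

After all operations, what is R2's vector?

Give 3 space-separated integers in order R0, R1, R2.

Answer: 0 0 10

Derivation:
Op 1: inc R2 by 2 -> R2=(0,0,2) value=2
Op 2: inc R2 by 1 -> R2=(0,0,3) value=3
Op 3: inc R0 by 4 -> R0=(4,0,0) value=4
Op 4: inc R0 by 3 -> R0=(7,0,0) value=7
Op 5: inc R0 by 3 -> R0=(10,0,0) value=10
Op 6: inc R1 by 5 -> R1=(0,5,0) value=5
Op 7: merge R0<->R1 -> R0=(10,5,0) R1=(10,5,0)
Op 8: inc R2 by 4 -> R2=(0,0,7) value=7
Op 9: merge R1<->R0 -> R1=(10,5,0) R0=(10,5,0)
Op 10: inc R0 by 5 -> R0=(15,5,0) value=20
Op 11: inc R2 by 3 -> R2=(0,0,10) value=10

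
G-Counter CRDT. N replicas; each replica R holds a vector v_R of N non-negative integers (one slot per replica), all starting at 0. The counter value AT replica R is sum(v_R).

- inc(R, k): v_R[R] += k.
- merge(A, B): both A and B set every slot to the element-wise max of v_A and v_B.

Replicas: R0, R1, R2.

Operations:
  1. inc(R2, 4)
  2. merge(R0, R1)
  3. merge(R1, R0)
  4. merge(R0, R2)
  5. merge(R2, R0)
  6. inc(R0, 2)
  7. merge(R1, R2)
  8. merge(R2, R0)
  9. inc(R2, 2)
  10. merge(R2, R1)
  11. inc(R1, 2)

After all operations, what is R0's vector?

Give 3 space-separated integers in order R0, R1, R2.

Answer: 2 0 4

Derivation:
Op 1: inc R2 by 4 -> R2=(0,0,4) value=4
Op 2: merge R0<->R1 -> R0=(0,0,0) R1=(0,0,0)
Op 3: merge R1<->R0 -> R1=(0,0,0) R0=(0,0,0)
Op 4: merge R0<->R2 -> R0=(0,0,4) R2=(0,0,4)
Op 5: merge R2<->R0 -> R2=(0,0,4) R0=(0,0,4)
Op 6: inc R0 by 2 -> R0=(2,0,4) value=6
Op 7: merge R1<->R2 -> R1=(0,0,4) R2=(0,0,4)
Op 8: merge R2<->R0 -> R2=(2,0,4) R0=(2,0,4)
Op 9: inc R2 by 2 -> R2=(2,0,6) value=8
Op 10: merge R2<->R1 -> R2=(2,0,6) R1=(2,0,6)
Op 11: inc R1 by 2 -> R1=(2,2,6) value=10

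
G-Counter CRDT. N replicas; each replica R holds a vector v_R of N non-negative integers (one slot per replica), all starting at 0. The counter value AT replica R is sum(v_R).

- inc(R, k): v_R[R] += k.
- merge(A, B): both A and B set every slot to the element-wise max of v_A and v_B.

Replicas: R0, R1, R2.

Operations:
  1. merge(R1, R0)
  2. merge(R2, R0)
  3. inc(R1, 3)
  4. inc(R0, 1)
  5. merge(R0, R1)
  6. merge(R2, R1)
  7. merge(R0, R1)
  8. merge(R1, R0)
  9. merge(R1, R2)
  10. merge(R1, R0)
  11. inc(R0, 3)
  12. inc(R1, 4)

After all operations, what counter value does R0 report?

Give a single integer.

Answer: 7

Derivation:
Op 1: merge R1<->R0 -> R1=(0,0,0) R0=(0,0,0)
Op 2: merge R2<->R0 -> R2=(0,0,0) R0=(0,0,0)
Op 3: inc R1 by 3 -> R1=(0,3,0) value=3
Op 4: inc R0 by 1 -> R0=(1,0,0) value=1
Op 5: merge R0<->R1 -> R0=(1,3,0) R1=(1,3,0)
Op 6: merge R2<->R1 -> R2=(1,3,0) R1=(1,3,0)
Op 7: merge R0<->R1 -> R0=(1,3,0) R1=(1,3,0)
Op 8: merge R1<->R0 -> R1=(1,3,0) R0=(1,3,0)
Op 9: merge R1<->R2 -> R1=(1,3,0) R2=(1,3,0)
Op 10: merge R1<->R0 -> R1=(1,3,0) R0=(1,3,0)
Op 11: inc R0 by 3 -> R0=(4,3,0) value=7
Op 12: inc R1 by 4 -> R1=(1,7,0) value=8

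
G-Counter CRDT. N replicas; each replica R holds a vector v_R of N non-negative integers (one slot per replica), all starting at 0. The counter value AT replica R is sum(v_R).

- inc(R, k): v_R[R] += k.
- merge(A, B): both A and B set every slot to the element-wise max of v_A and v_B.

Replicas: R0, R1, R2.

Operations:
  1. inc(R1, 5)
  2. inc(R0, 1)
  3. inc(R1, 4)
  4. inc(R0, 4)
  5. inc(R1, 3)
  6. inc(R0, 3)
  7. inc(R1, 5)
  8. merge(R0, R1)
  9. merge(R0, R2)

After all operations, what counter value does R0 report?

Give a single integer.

Answer: 25

Derivation:
Op 1: inc R1 by 5 -> R1=(0,5,0) value=5
Op 2: inc R0 by 1 -> R0=(1,0,0) value=1
Op 3: inc R1 by 4 -> R1=(0,9,0) value=9
Op 4: inc R0 by 4 -> R0=(5,0,0) value=5
Op 5: inc R1 by 3 -> R1=(0,12,0) value=12
Op 6: inc R0 by 3 -> R0=(8,0,0) value=8
Op 7: inc R1 by 5 -> R1=(0,17,0) value=17
Op 8: merge R0<->R1 -> R0=(8,17,0) R1=(8,17,0)
Op 9: merge R0<->R2 -> R0=(8,17,0) R2=(8,17,0)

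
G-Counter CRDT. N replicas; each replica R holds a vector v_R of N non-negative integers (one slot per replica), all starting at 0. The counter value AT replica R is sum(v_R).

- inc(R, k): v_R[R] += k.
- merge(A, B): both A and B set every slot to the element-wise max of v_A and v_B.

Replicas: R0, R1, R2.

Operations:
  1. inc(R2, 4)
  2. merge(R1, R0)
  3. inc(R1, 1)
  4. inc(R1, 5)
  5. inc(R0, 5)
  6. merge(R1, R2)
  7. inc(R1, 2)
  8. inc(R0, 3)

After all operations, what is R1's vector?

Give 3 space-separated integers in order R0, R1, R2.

Answer: 0 8 4

Derivation:
Op 1: inc R2 by 4 -> R2=(0,0,4) value=4
Op 2: merge R1<->R0 -> R1=(0,0,0) R0=(0,0,0)
Op 3: inc R1 by 1 -> R1=(0,1,0) value=1
Op 4: inc R1 by 5 -> R1=(0,6,0) value=6
Op 5: inc R0 by 5 -> R0=(5,0,0) value=5
Op 6: merge R1<->R2 -> R1=(0,6,4) R2=(0,6,4)
Op 7: inc R1 by 2 -> R1=(0,8,4) value=12
Op 8: inc R0 by 3 -> R0=(8,0,0) value=8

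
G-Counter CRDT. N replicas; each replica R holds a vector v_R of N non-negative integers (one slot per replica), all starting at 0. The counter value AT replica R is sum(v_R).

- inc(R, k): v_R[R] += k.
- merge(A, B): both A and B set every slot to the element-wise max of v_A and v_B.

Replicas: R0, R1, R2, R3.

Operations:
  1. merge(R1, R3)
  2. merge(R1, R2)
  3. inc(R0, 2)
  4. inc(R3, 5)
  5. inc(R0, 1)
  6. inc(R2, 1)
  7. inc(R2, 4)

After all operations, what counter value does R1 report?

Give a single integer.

Answer: 0

Derivation:
Op 1: merge R1<->R3 -> R1=(0,0,0,0) R3=(0,0,0,0)
Op 2: merge R1<->R2 -> R1=(0,0,0,0) R2=(0,0,0,0)
Op 3: inc R0 by 2 -> R0=(2,0,0,0) value=2
Op 4: inc R3 by 5 -> R3=(0,0,0,5) value=5
Op 5: inc R0 by 1 -> R0=(3,0,0,0) value=3
Op 6: inc R2 by 1 -> R2=(0,0,1,0) value=1
Op 7: inc R2 by 4 -> R2=(0,0,5,0) value=5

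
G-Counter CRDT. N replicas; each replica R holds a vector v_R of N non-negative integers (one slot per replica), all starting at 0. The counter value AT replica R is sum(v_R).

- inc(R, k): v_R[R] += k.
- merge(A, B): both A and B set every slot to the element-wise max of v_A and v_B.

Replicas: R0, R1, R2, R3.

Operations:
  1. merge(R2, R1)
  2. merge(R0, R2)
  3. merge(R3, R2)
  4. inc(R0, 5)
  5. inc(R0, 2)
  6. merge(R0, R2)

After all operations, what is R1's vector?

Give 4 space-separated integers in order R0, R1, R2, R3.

Answer: 0 0 0 0

Derivation:
Op 1: merge R2<->R1 -> R2=(0,0,0,0) R1=(0,0,0,0)
Op 2: merge R0<->R2 -> R0=(0,0,0,0) R2=(0,0,0,0)
Op 3: merge R3<->R2 -> R3=(0,0,0,0) R2=(0,0,0,0)
Op 4: inc R0 by 5 -> R0=(5,0,0,0) value=5
Op 5: inc R0 by 2 -> R0=(7,0,0,0) value=7
Op 6: merge R0<->R2 -> R0=(7,0,0,0) R2=(7,0,0,0)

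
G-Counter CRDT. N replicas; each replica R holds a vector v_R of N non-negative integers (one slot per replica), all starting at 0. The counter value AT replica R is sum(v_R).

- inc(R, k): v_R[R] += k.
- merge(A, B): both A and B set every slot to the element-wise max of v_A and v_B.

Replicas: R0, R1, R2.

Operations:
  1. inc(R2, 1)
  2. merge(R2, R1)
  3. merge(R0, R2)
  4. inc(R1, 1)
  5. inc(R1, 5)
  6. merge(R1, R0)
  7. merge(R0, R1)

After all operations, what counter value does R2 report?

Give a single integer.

Answer: 1

Derivation:
Op 1: inc R2 by 1 -> R2=(0,0,1) value=1
Op 2: merge R2<->R1 -> R2=(0,0,1) R1=(0,0,1)
Op 3: merge R0<->R2 -> R0=(0,0,1) R2=(0,0,1)
Op 4: inc R1 by 1 -> R1=(0,1,1) value=2
Op 5: inc R1 by 5 -> R1=(0,6,1) value=7
Op 6: merge R1<->R0 -> R1=(0,6,1) R0=(0,6,1)
Op 7: merge R0<->R1 -> R0=(0,6,1) R1=(0,6,1)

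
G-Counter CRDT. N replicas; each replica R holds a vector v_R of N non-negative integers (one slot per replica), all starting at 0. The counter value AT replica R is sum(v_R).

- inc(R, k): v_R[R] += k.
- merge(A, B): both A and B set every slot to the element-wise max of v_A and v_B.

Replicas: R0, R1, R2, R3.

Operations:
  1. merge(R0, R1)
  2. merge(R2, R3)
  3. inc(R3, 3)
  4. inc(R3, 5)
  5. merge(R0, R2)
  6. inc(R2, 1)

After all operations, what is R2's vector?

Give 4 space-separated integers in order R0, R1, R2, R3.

Answer: 0 0 1 0

Derivation:
Op 1: merge R0<->R1 -> R0=(0,0,0,0) R1=(0,0,0,0)
Op 2: merge R2<->R3 -> R2=(0,0,0,0) R3=(0,0,0,0)
Op 3: inc R3 by 3 -> R3=(0,0,0,3) value=3
Op 4: inc R3 by 5 -> R3=(0,0,0,8) value=8
Op 5: merge R0<->R2 -> R0=(0,0,0,0) R2=(0,0,0,0)
Op 6: inc R2 by 1 -> R2=(0,0,1,0) value=1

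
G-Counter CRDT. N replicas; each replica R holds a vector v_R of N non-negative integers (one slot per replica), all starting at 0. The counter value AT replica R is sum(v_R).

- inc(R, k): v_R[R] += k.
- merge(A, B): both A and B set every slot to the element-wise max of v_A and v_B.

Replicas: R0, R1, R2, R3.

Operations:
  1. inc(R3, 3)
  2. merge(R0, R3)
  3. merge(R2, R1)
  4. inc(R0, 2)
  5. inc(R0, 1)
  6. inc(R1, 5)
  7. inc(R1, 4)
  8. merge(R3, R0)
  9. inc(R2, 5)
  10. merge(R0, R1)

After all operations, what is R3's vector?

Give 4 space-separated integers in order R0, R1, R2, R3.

Op 1: inc R3 by 3 -> R3=(0,0,0,3) value=3
Op 2: merge R0<->R3 -> R0=(0,0,0,3) R3=(0,0,0,3)
Op 3: merge R2<->R1 -> R2=(0,0,0,0) R1=(0,0,0,0)
Op 4: inc R0 by 2 -> R0=(2,0,0,3) value=5
Op 5: inc R0 by 1 -> R0=(3,0,0,3) value=6
Op 6: inc R1 by 5 -> R1=(0,5,0,0) value=5
Op 7: inc R1 by 4 -> R1=(0,9,0,0) value=9
Op 8: merge R3<->R0 -> R3=(3,0,0,3) R0=(3,0,0,3)
Op 9: inc R2 by 5 -> R2=(0,0,5,0) value=5
Op 10: merge R0<->R1 -> R0=(3,9,0,3) R1=(3,9,0,3)

Answer: 3 0 0 3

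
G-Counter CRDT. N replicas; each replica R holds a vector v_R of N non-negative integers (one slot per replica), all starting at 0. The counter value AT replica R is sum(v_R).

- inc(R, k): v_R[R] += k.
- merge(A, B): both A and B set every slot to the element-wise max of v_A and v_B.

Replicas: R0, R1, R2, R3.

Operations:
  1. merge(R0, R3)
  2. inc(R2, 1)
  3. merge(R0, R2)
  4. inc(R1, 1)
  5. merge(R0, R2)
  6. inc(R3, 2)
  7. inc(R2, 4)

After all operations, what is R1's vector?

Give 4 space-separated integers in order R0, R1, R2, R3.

Answer: 0 1 0 0

Derivation:
Op 1: merge R0<->R3 -> R0=(0,0,0,0) R3=(0,0,0,0)
Op 2: inc R2 by 1 -> R2=(0,0,1,0) value=1
Op 3: merge R0<->R2 -> R0=(0,0,1,0) R2=(0,0,1,0)
Op 4: inc R1 by 1 -> R1=(0,1,0,0) value=1
Op 5: merge R0<->R2 -> R0=(0,0,1,0) R2=(0,0,1,0)
Op 6: inc R3 by 2 -> R3=(0,0,0,2) value=2
Op 7: inc R2 by 4 -> R2=(0,0,5,0) value=5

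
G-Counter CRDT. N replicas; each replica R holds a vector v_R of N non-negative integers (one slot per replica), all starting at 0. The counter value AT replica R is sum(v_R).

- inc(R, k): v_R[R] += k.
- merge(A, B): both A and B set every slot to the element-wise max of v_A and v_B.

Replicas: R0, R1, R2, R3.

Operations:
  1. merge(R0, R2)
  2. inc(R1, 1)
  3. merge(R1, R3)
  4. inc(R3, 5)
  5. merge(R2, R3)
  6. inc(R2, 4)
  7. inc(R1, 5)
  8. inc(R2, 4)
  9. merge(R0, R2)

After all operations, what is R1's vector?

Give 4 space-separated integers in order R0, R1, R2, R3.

Answer: 0 6 0 0

Derivation:
Op 1: merge R0<->R2 -> R0=(0,0,0,0) R2=(0,0,0,0)
Op 2: inc R1 by 1 -> R1=(0,1,0,0) value=1
Op 3: merge R1<->R3 -> R1=(0,1,0,0) R3=(0,1,0,0)
Op 4: inc R3 by 5 -> R3=(0,1,0,5) value=6
Op 5: merge R2<->R3 -> R2=(0,1,0,5) R3=(0,1,0,5)
Op 6: inc R2 by 4 -> R2=(0,1,4,5) value=10
Op 7: inc R1 by 5 -> R1=(0,6,0,0) value=6
Op 8: inc R2 by 4 -> R2=(0,1,8,5) value=14
Op 9: merge R0<->R2 -> R0=(0,1,8,5) R2=(0,1,8,5)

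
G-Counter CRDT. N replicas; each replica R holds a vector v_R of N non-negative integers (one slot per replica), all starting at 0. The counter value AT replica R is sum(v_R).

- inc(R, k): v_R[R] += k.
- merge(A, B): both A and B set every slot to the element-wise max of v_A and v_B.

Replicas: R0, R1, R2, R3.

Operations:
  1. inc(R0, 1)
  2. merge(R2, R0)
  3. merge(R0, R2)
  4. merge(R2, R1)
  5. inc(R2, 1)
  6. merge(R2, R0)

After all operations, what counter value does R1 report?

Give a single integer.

Answer: 1

Derivation:
Op 1: inc R0 by 1 -> R0=(1,0,0,0) value=1
Op 2: merge R2<->R0 -> R2=(1,0,0,0) R0=(1,0,0,0)
Op 3: merge R0<->R2 -> R0=(1,0,0,0) R2=(1,0,0,0)
Op 4: merge R2<->R1 -> R2=(1,0,0,0) R1=(1,0,0,0)
Op 5: inc R2 by 1 -> R2=(1,0,1,0) value=2
Op 6: merge R2<->R0 -> R2=(1,0,1,0) R0=(1,0,1,0)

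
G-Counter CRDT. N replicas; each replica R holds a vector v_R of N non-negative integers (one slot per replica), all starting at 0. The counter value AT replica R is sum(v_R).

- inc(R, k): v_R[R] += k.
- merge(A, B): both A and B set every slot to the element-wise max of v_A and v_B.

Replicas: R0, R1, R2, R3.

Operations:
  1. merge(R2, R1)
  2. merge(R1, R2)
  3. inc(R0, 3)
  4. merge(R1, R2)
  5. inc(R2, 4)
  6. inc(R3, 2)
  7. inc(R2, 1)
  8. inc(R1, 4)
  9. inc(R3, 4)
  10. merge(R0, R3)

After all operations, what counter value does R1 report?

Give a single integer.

Op 1: merge R2<->R1 -> R2=(0,0,0,0) R1=(0,0,0,0)
Op 2: merge R1<->R2 -> R1=(0,0,0,0) R2=(0,0,0,0)
Op 3: inc R0 by 3 -> R0=(3,0,0,0) value=3
Op 4: merge R1<->R2 -> R1=(0,0,0,0) R2=(0,0,0,0)
Op 5: inc R2 by 4 -> R2=(0,0,4,0) value=4
Op 6: inc R3 by 2 -> R3=(0,0,0,2) value=2
Op 7: inc R2 by 1 -> R2=(0,0,5,0) value=5
Op 8: inc R1 by 4 -> R1=(0,4,0,0) value=4
Op 9: inc R3 by 4 -> R3=(0,0,0,6) value=6
Op 10: merge R0<->R3 -> R0=(3,0,0,6) R3=(3,0,0,6)

Answer: 4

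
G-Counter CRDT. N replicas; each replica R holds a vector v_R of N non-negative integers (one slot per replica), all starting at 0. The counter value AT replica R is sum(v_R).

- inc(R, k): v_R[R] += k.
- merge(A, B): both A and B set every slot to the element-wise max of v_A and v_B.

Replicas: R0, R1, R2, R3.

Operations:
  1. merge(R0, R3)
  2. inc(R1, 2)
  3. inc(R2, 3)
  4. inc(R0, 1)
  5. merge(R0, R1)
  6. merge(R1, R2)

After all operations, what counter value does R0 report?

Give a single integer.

Op 1: merge R0<->R3 -> R0=(0,0,0,0) R3=(0,0,0,0)
Op 2: inc R1 by 2 -> R1=(0,2,0,0) value=2
Op 3: inc R2 by 3 -> R2=(0,0,3,0) value=3
Op 4: inc R0 by 1 -> R0=(1,0,0,0) value=1
Op 5: merge R0<->R1 -> R0=(1,2,0,0) R1=(1,2,0,0)
Op 6: merge R1<->R2 -> R1=(1,2,3,0) R2=(1,2,3,0)

Answer: 3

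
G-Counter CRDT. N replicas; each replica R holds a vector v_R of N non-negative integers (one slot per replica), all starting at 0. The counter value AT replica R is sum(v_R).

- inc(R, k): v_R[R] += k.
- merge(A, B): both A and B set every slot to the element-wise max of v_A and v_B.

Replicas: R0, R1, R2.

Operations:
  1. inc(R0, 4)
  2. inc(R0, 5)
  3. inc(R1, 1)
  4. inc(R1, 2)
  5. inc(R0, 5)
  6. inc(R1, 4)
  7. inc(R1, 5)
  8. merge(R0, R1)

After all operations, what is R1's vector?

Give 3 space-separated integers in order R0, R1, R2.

Op 1: inc R0 by 4 -> R0=(4,0,0) value=4
Op 2: inc R0 by 5 -> R0=(9,0,0) value=9
Op 3: inc R1 by 1 -> R1=(0,1,0) value=1
Op 4: inc R1 by 2 -> R1=(0,3,0) value=3
Op 5: inc R0 by 5 -> R0=(14,0,0) value=14
Op 6: inc R1 by 4 -> R1=(0,7,0) value=7
Op 7: inc R1 by 5 -> R1=(0,12,0) value=12
Op 8: merge R0<->R1 -> R0=(14,12,0) R1=(14,12,0)

Answer: 14 12 0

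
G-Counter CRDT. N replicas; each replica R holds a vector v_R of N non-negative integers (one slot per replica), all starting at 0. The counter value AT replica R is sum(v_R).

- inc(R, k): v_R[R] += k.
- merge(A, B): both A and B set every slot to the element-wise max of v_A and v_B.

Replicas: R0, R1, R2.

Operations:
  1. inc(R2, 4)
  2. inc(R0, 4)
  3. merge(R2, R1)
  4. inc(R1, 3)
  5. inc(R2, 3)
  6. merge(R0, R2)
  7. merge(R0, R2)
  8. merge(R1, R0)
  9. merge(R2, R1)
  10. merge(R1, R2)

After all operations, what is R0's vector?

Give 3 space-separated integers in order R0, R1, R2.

Answer: 4 3 7

Derivation:
Op 1: inc R2 by 4 -> R2=(0,0,4) value=4
Op 2: inc R0 by 4 -> R0=(4,0,0) value=4
Op 3: merge R2<->R1 -> R2=(0,0,4) R1=(0,0,4)
Op 4: inc R1 by 3 -> R1=(0,3,4) value=7
Op 5: inc R2 by 3 -> R2=(0,0,7) value=7
Op 6: merge R0<->R2 -> R0=(4,0,7) R2=(4,0,7)
Op 7: merge R0<->R2 -> R0=(4,0,7) R2=(4,0,7)
Op 8: merge R1<->R0 -> R1=(4,3,7) R0=(4,3,7)
Op 9: merge R2<->R1 -> R2=(4,3,7) R1=(4,3,7)
Op 10: merge R1<->R2 -> R1=(4,3,7) R2=(4,3,7)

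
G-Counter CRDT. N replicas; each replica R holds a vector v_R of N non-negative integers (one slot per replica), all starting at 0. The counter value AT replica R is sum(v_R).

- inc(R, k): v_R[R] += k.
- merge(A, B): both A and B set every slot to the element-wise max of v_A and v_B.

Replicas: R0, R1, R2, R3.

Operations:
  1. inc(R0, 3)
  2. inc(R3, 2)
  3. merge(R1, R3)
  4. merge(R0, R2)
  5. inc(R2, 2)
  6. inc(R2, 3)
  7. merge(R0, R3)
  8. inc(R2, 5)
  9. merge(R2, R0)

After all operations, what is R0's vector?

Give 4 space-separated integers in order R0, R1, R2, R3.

Answer: 3 0 10 2

Derivation:
Op 1: inc R0 by 3 -> R0=(3,0,0,0) value=3
Op 2: inc R3 by 2 -> R3=(0,0,0,2) value=2
Op 3: merge R1<->R3 -> R1=(0,0,0,2) R3=(0,0,0,2)
Op 4: merge R0<->R2 -> R0=(3,0,0,0) R2=(3,0,0,0)
Op 5: inc R2 by 2 -> R2=(3,0,2,0) value=5
Op 6: inc R2 by 3 -> R2=(3,0,5,0) value=8
Op 7: merge R0<->R3 -> R0=(3,0,0,2) R3=(3,0,0,2)
Op 8: inc R2 by 5 -> R2=(3,0,10,0) value=13
Op 9: merge R2<->R0 -> R2=(3,0,10,2) R0=(3,0,10,2)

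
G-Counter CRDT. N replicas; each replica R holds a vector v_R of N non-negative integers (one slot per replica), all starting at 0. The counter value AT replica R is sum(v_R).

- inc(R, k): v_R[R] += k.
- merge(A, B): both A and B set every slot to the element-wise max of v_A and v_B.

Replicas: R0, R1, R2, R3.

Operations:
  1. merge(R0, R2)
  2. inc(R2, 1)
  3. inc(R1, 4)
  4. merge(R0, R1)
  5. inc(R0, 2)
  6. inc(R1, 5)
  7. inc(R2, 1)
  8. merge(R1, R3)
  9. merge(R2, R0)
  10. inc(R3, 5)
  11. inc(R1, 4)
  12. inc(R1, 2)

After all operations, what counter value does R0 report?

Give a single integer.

Answer: 8

Derivation:
Op 1: merge R0<->R2 -> R0=(0,0,0,0) R2=(0,0,0,0)
Op 2: inc R2 by 1 -> R2=(0,0,1,0) value=1
Op 3: inc R1 by 4 -> R1=(0,4,0,0) value=4
Op 4: merge R0<->R1 -> R0=(0,4,0,0) R1=(0,4,0,0)
Op 5: inc R0 by 2 -> R0=(2,4,0,0) value=6
Op 6: inc R1 by 5 -> R1=(0,9,0,0) value=9
Op 7: inc R2 by 1 -> R2=(0,0,2,0) value=2
Op 8: merge R1<->R3 -> R1=(0,9,0,0) R3=(0,9,0,0)
Op 9: merge R2<->R0 -> R2=(2,4,2,0) R0=(2,4,2,0)
Op 10: inc R3 by 5 -> R3=(0,9,0,5) value=14
Op 11: inc R1 by 4 -> R1=(0,13,0,0) value=13
Op 12: inc R1 by 2 -> R1=(0,15,0,0) value=15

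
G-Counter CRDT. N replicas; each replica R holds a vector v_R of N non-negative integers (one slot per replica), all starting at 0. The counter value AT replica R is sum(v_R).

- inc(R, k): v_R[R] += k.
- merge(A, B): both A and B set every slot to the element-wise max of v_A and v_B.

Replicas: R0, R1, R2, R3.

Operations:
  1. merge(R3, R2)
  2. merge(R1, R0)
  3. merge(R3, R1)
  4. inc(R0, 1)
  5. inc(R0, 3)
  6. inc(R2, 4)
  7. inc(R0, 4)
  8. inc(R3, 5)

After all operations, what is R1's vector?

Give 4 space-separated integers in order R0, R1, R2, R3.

Op 1: merge R3<->R2 -> R3=(0,0,0,0) R2=(0,0,0,0)
Op 2: merge R1<->R0 -> R1=(0,0,0,0) R0=(0,0,0,0)
Op 3: merge R3<->R1 -> R3=(0,0,0,0) R1=(0,0,0,0)
Op 4: inc R0 by 1 -> R0=(1,0,0,0) value=1
Op 5: inc R0 by 3 -> R0=(4,0,0,0) value=4
Op 6: inc R2 by 4 -> R2=(0,0,4,0) value=4
Op 7: inc R0 by 4 -> R0=(8,0,0,0) value=8
Op 8: inc R3 by 5 -> R3=(0,0,0,5) value=5

Answer: 0 0 0 0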